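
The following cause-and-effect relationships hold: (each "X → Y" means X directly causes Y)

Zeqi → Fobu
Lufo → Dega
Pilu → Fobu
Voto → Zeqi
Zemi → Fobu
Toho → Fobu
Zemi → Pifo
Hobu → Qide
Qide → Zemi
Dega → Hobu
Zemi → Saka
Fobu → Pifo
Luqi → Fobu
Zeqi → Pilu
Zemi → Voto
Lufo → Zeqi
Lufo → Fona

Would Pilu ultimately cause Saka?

No

Pilu leads to Fobu, Pifo; Saka is not among them.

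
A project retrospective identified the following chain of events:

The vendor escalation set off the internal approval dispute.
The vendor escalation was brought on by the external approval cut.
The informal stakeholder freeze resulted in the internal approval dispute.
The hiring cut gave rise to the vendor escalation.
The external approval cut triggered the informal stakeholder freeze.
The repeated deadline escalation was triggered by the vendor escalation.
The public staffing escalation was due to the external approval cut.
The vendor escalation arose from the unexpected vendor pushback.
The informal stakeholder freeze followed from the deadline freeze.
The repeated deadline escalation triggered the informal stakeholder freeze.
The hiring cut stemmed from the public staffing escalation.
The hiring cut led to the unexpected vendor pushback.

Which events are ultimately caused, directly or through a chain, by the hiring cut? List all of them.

the informal stakeholder freeze, the internal approval dispute, the repeated deadline escalation, the unexpected vendor pushback, the vendor escalation

Direct effects: the unexpected vendor pushback, the vendor escalation.
2 steps out: the repeated deadline escalation, the internal approval dispute.
3 steps out: the informal stakeholder freeze.
Not reachable from it: the external approval cut, the public staffing escalation, the deadline freeze.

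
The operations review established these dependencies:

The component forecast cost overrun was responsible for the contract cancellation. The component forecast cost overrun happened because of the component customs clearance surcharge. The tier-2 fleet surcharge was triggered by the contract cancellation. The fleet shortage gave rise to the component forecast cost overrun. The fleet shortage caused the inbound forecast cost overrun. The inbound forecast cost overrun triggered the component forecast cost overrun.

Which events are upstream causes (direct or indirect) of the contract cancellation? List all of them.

the component customs clearance surcharge, the component forecast cost overrun, the fleet shortage, the inbound forecast cost overrun

Immediate cause of the contract cancellation: the component forecast cost overrun.
Further upstream: the fleet shortage, the inbound forecast cost overrun, the component customs clearance surcharge.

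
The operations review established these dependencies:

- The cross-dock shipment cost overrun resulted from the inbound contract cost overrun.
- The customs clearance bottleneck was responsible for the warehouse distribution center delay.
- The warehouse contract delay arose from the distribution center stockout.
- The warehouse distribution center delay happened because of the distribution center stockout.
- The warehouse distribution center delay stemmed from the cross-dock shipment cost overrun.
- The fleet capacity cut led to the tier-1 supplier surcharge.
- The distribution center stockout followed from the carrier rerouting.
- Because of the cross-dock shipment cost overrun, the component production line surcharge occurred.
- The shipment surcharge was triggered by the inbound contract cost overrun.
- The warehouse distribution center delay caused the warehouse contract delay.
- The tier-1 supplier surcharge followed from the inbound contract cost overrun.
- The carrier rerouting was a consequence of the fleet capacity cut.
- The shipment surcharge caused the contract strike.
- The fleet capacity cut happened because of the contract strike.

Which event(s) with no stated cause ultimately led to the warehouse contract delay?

Tracing upstream from the warehouse contract delay: the warehouse contract delay ← the warehouse distribution center delay ← the cross-dock shipment cost overrun ← the inbound contract cost overrun.
A separate upstream branch: the warehouse contract delay ← the warehouse distribution center delay ← the customs clearance bottleneck.
Each of those chain origins has no stated cause.

the customs clearance bottleneck, the inbound contract cost overrun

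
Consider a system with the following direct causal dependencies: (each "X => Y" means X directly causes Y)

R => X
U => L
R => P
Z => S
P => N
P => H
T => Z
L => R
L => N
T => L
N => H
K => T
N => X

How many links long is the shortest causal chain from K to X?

4

Shortest chain: K → T → L → R → X.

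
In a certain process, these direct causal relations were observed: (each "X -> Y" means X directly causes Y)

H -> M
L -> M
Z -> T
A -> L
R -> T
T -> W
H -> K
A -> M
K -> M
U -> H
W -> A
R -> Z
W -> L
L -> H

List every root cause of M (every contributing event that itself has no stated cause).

R, U

Tracing upstream from M: M ← A ← W ← T ← R.
A separate upstream branch: M ← H ← U.
Each of those chain origins has no stated cause.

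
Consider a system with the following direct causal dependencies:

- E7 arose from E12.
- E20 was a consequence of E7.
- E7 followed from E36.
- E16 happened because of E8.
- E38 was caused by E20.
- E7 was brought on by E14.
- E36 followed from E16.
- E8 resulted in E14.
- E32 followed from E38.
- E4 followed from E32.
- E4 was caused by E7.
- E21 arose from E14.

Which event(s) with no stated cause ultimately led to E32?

Tracing upstream from E32: E32 ← E38 ← E20 ← E7 ← E14 ← E8.
A separate upstream branch: E32 ← E38 ← E20 ← E7 ← E12.
Each of those chain origins has no stated cause.

E12, E8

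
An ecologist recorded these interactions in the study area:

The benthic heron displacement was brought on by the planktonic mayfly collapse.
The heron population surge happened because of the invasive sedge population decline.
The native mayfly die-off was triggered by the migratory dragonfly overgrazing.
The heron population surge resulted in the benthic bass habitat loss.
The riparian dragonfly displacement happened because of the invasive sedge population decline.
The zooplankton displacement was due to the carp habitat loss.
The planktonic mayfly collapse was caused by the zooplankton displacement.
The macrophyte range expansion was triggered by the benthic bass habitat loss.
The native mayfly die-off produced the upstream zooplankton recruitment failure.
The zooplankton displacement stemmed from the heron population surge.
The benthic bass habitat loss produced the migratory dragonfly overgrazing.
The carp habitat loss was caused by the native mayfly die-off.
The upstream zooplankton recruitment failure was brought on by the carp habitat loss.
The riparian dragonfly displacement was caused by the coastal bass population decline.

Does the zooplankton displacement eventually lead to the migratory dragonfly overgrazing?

The zooplankton displacement leads to the planktonic mayfly collapse, the benthic heron displacement; the migratory dragonfly overgrazing is not among them.

No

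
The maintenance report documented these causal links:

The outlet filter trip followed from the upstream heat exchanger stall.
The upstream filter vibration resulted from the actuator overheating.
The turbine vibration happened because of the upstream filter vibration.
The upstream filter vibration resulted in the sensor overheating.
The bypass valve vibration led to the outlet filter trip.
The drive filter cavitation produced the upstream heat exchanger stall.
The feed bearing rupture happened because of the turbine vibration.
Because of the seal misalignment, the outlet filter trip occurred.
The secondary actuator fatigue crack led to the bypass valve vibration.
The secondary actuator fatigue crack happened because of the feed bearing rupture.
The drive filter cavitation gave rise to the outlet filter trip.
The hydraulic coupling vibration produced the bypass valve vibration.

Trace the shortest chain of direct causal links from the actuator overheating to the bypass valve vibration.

the actuator overheating → the upstream filter vibration → the turbine vibration → the feed bearing rupture → the secondary actuator fatigue crack → the bypass valve vibration

the actuator overheating → the upstream filter vibration
the upstream filter vibration → the turbine vibration
the turbine vibration → the feed bearing rupture
the feed bearing rupture → the secondary actuator fatigue crack
the secondary actuator fatigue crack → the bypass valve vibration
Length: 5 steps.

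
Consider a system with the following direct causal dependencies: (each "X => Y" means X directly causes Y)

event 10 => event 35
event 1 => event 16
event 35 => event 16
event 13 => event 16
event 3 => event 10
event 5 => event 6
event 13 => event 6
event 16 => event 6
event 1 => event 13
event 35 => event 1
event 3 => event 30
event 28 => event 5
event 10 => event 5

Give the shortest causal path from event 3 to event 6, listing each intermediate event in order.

event 3 → event 10 → event 5 → event 6

event 3 → event 10
event 10 → event 5
event 5 → event 6
Length: 3 steps.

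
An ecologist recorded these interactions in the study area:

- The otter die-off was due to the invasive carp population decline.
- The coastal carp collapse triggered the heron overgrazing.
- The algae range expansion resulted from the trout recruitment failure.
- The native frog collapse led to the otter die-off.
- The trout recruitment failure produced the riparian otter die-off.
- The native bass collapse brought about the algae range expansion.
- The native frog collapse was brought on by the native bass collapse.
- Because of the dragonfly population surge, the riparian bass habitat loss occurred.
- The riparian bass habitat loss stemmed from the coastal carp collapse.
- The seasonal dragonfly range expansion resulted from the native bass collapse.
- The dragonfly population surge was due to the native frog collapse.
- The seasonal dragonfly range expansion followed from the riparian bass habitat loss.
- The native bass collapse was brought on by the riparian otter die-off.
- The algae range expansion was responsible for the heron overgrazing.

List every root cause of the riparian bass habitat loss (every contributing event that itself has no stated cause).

Tracing upstream from the riparian bass habitat loss: the riparian bass habitat loss ← the dragonfly population surge ← the native frog collapse ← the native bass collapse ← the riparian otter die-off ← the trout recruitment failure.
A separate upstream branch: the riparian bass habitat loss ← the coastal carp collapse.
Each of those chain origins has no stated cause.

the coastal carp collapse, the trout recruitment failure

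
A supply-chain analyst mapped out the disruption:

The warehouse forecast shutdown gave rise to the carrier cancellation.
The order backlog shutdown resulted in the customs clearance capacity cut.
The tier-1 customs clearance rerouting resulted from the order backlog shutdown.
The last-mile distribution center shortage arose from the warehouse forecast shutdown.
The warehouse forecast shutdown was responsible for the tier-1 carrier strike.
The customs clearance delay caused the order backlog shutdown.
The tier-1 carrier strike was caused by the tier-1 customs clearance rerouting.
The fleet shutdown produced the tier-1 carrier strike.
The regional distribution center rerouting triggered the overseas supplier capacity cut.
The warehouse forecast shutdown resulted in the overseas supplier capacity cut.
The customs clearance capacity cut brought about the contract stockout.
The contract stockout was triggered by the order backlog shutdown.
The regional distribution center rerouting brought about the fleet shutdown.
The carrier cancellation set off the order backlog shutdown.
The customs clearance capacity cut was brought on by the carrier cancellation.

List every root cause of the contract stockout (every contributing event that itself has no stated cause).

Tracing upstream from the contract stockout: the contract stockout ← the order backlog shutdown ← the customs clearance delay.
A separate upstream branch: the contract stockout ← the order backlog shutdown ← the carrier cancellation ← the warehouse forecast shutdown.
Each of those chain origins has no stated cause.

the customs clearance delay, the warehouse forecast shutdown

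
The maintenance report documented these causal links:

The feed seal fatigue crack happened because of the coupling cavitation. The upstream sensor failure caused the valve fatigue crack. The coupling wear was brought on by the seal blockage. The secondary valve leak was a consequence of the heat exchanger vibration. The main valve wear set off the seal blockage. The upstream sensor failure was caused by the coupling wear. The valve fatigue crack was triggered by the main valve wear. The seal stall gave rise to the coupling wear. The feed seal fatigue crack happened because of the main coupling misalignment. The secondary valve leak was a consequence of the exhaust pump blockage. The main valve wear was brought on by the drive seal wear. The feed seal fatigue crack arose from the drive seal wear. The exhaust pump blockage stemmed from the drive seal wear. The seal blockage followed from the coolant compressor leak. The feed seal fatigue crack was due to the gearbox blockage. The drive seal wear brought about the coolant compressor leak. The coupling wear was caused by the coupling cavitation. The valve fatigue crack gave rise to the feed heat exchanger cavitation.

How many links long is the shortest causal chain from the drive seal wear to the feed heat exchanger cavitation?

Shortest chain: the drive seal wear → the main valve wear → the valve fatigue crack → the feed heat exchanger cavitation.

3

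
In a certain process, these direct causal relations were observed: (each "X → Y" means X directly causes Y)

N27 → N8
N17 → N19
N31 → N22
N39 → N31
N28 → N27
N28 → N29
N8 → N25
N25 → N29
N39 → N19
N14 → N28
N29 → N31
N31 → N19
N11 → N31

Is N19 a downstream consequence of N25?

There is a causal chain: N25 → N29 → N31 → N19.

Yes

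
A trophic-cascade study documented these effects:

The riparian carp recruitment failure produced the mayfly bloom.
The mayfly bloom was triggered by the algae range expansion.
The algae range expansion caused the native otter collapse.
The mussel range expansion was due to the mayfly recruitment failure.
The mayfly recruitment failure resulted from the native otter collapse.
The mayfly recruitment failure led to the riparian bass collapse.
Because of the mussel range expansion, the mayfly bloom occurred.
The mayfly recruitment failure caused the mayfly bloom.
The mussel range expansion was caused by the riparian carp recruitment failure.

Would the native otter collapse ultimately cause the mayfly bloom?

Yes

There is a causal chain: the native otter collapse → the mayfly recruitment failure → the mayfly bloom.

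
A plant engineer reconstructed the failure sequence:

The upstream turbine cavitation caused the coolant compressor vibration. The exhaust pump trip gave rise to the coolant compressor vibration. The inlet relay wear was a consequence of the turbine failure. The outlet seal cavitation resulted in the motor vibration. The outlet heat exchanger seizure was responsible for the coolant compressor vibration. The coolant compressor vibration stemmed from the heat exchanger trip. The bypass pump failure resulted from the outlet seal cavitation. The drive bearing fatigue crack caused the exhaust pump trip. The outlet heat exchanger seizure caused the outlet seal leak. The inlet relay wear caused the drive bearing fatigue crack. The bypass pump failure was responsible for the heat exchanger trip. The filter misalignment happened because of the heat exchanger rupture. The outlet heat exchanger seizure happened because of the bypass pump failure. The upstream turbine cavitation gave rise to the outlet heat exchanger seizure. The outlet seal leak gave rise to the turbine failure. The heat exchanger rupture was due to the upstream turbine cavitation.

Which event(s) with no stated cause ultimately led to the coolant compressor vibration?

Tracing upstream from the coolant compressor vibration: the coolant compressor vibration ← the outlet heat exchanger seizure ← the bypass pump failure ← the outlet seal cavitation.
A separate upstream branch: the coolant compressor vibration ← the upstream turbine cavitation.
Each of those chain origins has no stated cause.

the outlet seal cavitation, the upstream turbine cavitation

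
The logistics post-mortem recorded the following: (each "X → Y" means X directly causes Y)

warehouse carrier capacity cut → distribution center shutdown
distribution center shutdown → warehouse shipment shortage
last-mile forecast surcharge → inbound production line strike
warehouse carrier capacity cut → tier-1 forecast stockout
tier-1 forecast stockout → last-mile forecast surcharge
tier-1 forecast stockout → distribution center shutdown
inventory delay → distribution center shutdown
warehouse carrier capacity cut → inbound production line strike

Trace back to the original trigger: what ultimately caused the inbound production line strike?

the warehouse carrier capacity cut

Tracing upstream from the inbound production line strike: the inbound production line strike ← the warehouse carrier capacity cut.
The warehouse carrier capacity cut has no stated cause, so it is the root.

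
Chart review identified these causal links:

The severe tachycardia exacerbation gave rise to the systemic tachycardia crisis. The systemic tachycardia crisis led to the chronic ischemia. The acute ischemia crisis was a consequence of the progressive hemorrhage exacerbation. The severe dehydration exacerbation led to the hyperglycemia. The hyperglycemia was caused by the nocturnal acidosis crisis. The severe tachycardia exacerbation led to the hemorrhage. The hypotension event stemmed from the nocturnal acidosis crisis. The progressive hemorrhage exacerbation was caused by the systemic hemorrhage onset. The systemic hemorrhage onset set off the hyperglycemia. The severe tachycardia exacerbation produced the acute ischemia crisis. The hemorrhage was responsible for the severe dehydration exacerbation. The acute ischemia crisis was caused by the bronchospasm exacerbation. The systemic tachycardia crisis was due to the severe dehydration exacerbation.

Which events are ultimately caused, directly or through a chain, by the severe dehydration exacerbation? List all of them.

the chronic ischemia, the hyperglycemia, the systemic tachycardia crisis

Direct effects: the systemic tachycardia crisis, the hyperglycemia.
2 steps out: the chronic ischemia.
Not reachable from it: the bronchospasm exacerbation, the severe tachycardia exacerbation, the hemorrhage, the systemic hemorrhage onset, the nocturnal acidosis crisis, the hypotension event, the progressive hemorrhage exacerbation, the acute ischemia crisis.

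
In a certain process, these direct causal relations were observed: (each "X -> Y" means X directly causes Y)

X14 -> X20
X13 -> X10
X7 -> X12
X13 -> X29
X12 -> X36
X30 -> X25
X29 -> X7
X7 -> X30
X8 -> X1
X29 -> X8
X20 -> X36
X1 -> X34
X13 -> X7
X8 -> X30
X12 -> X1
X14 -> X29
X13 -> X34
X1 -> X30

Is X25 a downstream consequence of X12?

Yes

There is a causal chain: X12 → X1 → X30 → X25.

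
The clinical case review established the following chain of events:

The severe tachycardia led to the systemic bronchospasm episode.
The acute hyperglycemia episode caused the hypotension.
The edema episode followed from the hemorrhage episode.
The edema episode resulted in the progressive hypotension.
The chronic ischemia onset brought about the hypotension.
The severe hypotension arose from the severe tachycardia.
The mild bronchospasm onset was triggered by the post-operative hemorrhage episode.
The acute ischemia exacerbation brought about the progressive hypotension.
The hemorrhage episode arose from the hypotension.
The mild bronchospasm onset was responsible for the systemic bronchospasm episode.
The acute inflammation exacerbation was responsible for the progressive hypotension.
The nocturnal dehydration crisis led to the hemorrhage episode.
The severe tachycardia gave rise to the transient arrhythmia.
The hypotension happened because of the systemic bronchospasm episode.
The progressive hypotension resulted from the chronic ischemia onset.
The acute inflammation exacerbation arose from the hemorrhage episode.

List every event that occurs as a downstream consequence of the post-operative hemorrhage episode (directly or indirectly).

Direct effects: the mild bronchospasm onset.
2 steps out: the systemic bronchospasm episode.
3 steps out: the hypotension.
4 steps out: the hemorrhage episode.
5 steps out: the edema episode, the acute inflammation exacerbation.
6 steps out: the progressive hypotension.
Not reachable from it: the severe tachycardia, the transient arrhythmia, the severe hypotension, the nocturnal dehydration crisis, the acute hyperglycemia episode, the chronic ischemia onset, the acute ischemia exacerbation.

the acute inflammation exacerbation, the edema episode, the hemorrhage episode, the hypotension, the mild bronchospasm onset, the progressive hypotension, the systemic bronchospasm episode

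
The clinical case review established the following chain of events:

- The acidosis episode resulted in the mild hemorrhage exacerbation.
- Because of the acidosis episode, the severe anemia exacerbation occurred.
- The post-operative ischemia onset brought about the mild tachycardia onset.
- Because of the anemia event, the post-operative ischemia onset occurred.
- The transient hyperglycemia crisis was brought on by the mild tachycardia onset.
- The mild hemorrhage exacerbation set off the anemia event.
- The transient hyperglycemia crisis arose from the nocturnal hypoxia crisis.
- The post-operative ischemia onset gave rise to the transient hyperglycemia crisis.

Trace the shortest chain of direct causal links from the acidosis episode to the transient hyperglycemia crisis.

the acidosis episode → the mild hemorrhage exacerbation
the mild hemorrhage exacerbation → the anemia event
the anemia event → the post-operative ischemia onset
the post-operative ischemia onset → the transient hyperglycemia crisis
Length: 4 steps.

the acidosis episode → the mild hemorrhage exacerbation → the anemia event → the post-operative ischemia onset → the transient hyperglycemia crisis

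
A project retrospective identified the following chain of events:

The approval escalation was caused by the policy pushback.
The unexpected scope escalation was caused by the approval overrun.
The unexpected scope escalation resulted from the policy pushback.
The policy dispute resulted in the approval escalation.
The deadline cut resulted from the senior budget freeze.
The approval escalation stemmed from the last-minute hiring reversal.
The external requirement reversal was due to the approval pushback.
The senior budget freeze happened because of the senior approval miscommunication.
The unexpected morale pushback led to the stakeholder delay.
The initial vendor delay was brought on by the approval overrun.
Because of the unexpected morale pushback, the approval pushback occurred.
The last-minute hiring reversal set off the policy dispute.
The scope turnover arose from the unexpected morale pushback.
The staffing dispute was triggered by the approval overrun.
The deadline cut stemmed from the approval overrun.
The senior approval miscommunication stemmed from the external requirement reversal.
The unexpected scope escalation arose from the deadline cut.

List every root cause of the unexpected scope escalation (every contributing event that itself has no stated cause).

the approval overrun, the policy pushback, the unexpected morale pushback

Tracing upstream from the unexpected scope escalation: the unexpected scope escalation ← the approval overrun.
A separate upstream branch: the unexpected scope escalation ← the deadline cut ← the senior budget freeze ← the senior approval miscommunication ← the external requirement reversal ← the approval pushback ← the unexpected morale pushback.
A separate upstream branch: the unexpected scope escalation ← the policy pushback.
Each of those chain origins has no stated cause.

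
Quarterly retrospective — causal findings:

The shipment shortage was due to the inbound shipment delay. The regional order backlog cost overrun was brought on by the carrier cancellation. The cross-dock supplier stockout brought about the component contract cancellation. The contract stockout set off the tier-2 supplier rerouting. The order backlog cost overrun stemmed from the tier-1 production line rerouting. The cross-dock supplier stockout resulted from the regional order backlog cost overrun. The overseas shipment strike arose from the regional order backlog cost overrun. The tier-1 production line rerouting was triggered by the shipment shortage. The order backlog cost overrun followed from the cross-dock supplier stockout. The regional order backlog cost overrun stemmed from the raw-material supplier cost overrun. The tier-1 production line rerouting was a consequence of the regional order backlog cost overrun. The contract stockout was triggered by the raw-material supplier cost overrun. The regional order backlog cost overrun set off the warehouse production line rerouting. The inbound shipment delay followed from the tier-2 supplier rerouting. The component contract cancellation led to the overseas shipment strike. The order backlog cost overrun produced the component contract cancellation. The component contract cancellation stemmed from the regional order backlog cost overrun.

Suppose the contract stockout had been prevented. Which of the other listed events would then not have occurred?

the inbound shipment delay, the shipment shortage, the tier-2 supplier rerouting

Downstream of the contract stockout: the tier-2 supplier rerouting, the inbound shipment delay, the shipment shortage, the tier-1 production line rerouting, the order backlog cost overrun, the component contract cancellation, the overseas shipment strike.
Of those, still caused via another path: the tier-1 production line rerouting, the order backlog cost overrun, the component contract cancellation, the overseas shipment strike.
The remainder have no surviving cause.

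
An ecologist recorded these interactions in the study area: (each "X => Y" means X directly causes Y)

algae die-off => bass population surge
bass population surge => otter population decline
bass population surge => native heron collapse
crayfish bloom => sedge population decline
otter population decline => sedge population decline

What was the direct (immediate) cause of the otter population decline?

the bass population surge

Upstream contributors include the algae die-off, but only the bass population surge feeds directly into the otter population decline.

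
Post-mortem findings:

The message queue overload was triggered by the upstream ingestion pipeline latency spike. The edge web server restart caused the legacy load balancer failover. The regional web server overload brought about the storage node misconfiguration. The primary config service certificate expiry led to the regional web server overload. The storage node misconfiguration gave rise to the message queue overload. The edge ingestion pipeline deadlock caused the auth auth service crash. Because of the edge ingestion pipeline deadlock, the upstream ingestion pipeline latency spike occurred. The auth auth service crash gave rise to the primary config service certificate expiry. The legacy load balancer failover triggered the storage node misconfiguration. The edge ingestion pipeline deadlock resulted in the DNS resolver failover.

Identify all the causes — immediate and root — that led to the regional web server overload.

the auth auth service crash, the edge ingestion pipeline deadlock, the primary config service certificate expiry

Immediate cause of the regional web server overload: the primary config service certificate expiry.
Further upstream: the edge ingestion pipeline deadlock, the auth auth service crash.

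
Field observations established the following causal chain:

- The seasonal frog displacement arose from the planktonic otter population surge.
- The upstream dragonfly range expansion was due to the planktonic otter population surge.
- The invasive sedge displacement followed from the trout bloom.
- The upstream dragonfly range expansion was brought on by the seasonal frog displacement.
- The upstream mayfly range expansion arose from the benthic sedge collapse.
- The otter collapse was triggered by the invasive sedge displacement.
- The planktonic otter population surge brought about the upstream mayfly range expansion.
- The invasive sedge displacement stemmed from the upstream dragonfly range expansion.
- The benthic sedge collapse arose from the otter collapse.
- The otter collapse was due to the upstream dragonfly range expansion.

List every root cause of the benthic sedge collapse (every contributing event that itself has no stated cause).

Tracing upstream from the benthic sedge collapse: the benthic sedge collapse ← the otter collapse ← the upstream dragonfly range expansion ← the planktonic otter population surge.
A separate upstream branch: the benthic sedge collapse ← the otter collapse ← the invasive sedge displacement ← the trout bloom.
Each of those chain origins has no stated cause.

the planktonic otter population surge, the trout bloom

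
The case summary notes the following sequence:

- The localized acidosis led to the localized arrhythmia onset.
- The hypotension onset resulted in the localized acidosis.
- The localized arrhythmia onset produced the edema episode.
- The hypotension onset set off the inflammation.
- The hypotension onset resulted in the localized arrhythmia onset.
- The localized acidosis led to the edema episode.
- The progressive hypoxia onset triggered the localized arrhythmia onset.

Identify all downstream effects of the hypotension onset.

the edema episode, the inflammation, the localized acidosis, the localized arrhythmia onset

Direct effects: the inflammation, the localized acidosis, the localized arrhythmia onset.
2 steps out: the edema episode.
Not reachable from it: the progressive hypoxia onset.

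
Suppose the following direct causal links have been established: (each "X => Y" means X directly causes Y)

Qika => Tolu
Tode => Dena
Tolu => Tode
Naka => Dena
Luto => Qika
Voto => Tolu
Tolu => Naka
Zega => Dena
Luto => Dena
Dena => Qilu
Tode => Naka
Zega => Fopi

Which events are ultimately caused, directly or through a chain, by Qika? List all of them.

Direct effects: Tolu.
2 steps out: Tode, Naka.
3 steps out: Dena.
4 steps out: Qilu.
Not reachable from it: Voto, Zega, Fopi, Luto.

Dena, Naka, Qilu, Tode, Tolu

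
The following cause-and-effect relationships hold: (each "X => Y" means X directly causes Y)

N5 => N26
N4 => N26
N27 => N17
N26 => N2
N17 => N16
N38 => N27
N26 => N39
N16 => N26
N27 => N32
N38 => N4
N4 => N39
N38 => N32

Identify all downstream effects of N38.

N16, N17, N2, N26, N27, N32, N39, N4

Direct effects: N27, N32, N4.
2 steps out: N17, N26, N39.
3 steps out: N16, N2.
Not reachable from it: N5.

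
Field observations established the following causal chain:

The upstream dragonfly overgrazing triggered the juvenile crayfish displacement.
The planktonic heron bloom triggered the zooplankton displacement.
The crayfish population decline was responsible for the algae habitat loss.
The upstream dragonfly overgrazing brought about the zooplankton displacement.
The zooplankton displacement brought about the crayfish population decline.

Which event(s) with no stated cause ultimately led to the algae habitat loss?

the planktonic heron bloom, the upstream dragonfly overgrazing

Tracing upstream from the algae habitat loss: the algae habitat loss ← the crayfish population decline ← the zooplankton displacement ← the upstream dragonfly overgrazing.
A separate upstream branch: the algae habitat loss ← the crayfish population decline ← the zooplankton displacement ← the planktonic heron bloom.
Each of those chain origins has no stated cause.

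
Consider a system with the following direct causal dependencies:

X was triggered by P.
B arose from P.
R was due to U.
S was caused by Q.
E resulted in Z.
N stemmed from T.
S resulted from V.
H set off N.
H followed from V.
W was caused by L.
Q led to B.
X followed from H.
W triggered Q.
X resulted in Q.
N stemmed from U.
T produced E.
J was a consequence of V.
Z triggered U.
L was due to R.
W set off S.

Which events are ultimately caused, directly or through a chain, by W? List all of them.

B, Q, S

Direct effects: Q, S.
2 steps out: B.
Not reachable from it: T, E, V, Z, H, U, J, P, R, X, L, N.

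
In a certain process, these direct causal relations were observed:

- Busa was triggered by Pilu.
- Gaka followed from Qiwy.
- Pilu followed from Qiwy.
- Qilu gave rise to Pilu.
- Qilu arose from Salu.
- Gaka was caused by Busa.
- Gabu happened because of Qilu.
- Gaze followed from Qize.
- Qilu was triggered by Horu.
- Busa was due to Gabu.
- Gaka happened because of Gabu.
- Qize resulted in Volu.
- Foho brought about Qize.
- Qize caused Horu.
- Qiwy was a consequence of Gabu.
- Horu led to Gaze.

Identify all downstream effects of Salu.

Direct effects: Qilu.
2 steps out: Gabu, Pilu.
3 steps out: Qiwy, Busa, Gaka.
Not reachable from it: Foho, Qize, Volu, Horu, Gaze.

Busa, Gabu, Gaka, Pilu, Qilu, Qiwy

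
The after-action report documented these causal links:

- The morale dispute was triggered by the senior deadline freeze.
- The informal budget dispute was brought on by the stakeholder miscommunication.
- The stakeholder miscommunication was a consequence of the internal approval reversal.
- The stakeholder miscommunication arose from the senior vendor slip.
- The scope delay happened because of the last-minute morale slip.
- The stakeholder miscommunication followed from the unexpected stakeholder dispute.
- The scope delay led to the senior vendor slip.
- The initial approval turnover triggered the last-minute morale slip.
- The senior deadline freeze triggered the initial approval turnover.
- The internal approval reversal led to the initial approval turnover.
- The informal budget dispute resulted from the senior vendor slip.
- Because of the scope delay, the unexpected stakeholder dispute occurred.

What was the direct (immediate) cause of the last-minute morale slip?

the initial approval turnover

Upstream contributors include the senior deadline freeze, the internal approval reversal, but only the initial approval turnover feeds directly into the last-minute morale slip.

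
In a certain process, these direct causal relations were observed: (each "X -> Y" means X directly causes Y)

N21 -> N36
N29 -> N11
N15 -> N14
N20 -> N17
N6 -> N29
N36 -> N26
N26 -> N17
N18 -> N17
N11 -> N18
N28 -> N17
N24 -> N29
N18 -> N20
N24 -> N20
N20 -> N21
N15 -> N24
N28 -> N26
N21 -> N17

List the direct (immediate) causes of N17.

N18, N20, N21, N26, N28

Upstream contributors include N15, N6, N24, N29, N11, N36, but only N18, N20, N21, N26, N28 feed directly into N17.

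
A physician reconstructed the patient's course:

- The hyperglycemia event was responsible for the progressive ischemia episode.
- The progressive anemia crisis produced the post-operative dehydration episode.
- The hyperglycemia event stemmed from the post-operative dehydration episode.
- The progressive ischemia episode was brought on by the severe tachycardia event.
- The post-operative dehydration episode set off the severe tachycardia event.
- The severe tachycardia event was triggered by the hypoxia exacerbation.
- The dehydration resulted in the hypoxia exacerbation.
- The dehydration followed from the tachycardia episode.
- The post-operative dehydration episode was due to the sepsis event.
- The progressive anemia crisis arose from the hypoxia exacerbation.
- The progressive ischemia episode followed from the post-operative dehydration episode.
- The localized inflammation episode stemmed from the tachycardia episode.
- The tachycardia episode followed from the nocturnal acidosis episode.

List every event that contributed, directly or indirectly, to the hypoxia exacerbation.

Immediate cause of the hypoxia exacerbation: the dehydration.
Further upstream: the nocturnal acidosis episode, the tachycardia episode.

the dehydration, the nocturnal acidosis episode, the tachycardia episode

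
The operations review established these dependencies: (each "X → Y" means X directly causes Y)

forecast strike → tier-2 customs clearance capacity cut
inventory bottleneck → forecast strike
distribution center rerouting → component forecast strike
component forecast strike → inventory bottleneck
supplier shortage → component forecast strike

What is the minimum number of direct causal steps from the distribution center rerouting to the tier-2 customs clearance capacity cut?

Shortest chain: the distribution center rerouting → the component forecast strike → the inventory bottleneck → the forecast strike → the tier-2 customs clearance capacity cut.

4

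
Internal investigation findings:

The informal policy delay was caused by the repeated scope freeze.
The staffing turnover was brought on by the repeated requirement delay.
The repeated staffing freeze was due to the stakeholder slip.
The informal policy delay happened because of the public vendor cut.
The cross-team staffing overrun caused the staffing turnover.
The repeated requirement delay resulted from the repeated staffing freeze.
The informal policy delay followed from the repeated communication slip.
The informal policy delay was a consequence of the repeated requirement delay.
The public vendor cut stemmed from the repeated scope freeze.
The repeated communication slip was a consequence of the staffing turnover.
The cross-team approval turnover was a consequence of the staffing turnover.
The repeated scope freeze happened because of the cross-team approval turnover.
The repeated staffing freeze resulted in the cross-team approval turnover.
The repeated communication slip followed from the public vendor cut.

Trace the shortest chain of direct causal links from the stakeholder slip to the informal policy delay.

the stakeholder slip → the repeated staffing freeze → the repeated requirement delay → the informal policy delay

the stakeholder slip → the repeated staffing freeze
the repeated staffing freeze → the repeated requirement delay
the repeated requirement delay → the informal policy delay
Length: 3 steps.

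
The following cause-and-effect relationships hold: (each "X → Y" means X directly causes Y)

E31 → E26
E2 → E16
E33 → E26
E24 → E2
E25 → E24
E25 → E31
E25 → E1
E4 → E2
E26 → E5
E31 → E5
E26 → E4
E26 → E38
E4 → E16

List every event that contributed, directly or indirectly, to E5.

Immediate causes of E5: E31, E26.
Further upstream: E25, E33.

E25, E26, E31, E33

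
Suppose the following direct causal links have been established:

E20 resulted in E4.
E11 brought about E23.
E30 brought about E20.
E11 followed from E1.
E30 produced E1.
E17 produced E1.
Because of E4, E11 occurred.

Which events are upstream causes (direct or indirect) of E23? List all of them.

E1, E11, E17, E20, E30, E4

Immediate cause of E23: E11.
Further upstream: E30, E1, E20, E4, E17.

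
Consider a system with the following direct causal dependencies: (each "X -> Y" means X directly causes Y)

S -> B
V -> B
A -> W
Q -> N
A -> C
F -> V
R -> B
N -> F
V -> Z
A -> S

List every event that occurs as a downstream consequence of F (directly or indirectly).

B, V, Z

Direct effects: V.
2 steps out: Z, B.
Not reachable from it: A, S, Q, W, N, R, C.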